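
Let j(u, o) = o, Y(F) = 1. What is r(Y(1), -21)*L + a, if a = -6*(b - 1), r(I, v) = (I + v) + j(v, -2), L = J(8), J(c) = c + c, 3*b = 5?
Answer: -356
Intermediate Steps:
b = 5/3 (b = (1/3)*5 = 5/3 ≈ 1.6667)
J(c) = 2*c
L = 16 (L = 2*8 = 16)
r(I, v) = -2 + I + v (r(I, v) = (I + v) - 2 = -2 + I + v)
a = -4 (a = -6*(5/3 - 1) = -6*2/3 = -4)
r(Y(1), -21)*L + a = (-2 + 1 - 21)*16 - 4 = -22*16 - 4 = -352 - 4 = -356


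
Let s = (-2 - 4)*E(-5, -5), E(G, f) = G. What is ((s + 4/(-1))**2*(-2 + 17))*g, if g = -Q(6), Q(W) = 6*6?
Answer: -365040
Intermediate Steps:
Q(W) = 36
g = -36 (g = -1*36 = -36)
s = 30 (s = (-2 - 4)*(-5) = -6*(-5) = 30)
((s + 4/(-1))**2*(-2 + 17))*g = ((30 + 4/(-1))**2*(-2 + 17))*(-36) = ((30 + 4*(-1))**2*15)*(-36) = ((30 - 4)**2*15)*(-36) = (26**2*15)*(-36) = (676*15)*(-36) = 10140*(-36) = -365040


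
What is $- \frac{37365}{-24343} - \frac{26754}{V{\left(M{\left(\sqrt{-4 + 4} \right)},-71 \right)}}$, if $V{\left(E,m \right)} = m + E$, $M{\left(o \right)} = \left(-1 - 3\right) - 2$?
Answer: $\frac{8495451}{24343} \approx 348.99$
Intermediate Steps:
$M{\left(o \right)} = -6$ ($M{\left(o \right)} = -4 - 2 = -6$)
$V{\left(E,m \right)} = E + m$
$- \frac{37365}{-24343} - \frac{26754}{V{\left(M{\left(\sqrt{-4 + 4} \right)},-71 \right)}} = - \frac{37365}{-24343} - \frac{26754}{-6 - 71} = \left(-37365\right) \left(- \frac{1}{24343}\right) - \frac{26754}{-77} = \frac{37365}{24343} - - \frac{3822}{11} = \frac{37365}{24343} + \frac{3822}{11} = \frac{8495451}{24343}$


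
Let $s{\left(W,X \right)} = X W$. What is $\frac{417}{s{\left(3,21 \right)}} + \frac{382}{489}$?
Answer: $\frac{25331}{3423} \approx 7.4002$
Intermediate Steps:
$s{\left(W,X \right)} = W X$
$\frac{417}{s{\left(3,21 \right)}} + \frac{382}{489} = \frac{417}{3 \cdot 21} + \frac{382}{489} = \frac{417}{63} + 382 \cdot \frac{1}{489} = 417 \cdot \frac{1}{63} + \frac{382}{489} = \frac{139}{21} + \frac{382}{489} = \frac{25331}{3423}$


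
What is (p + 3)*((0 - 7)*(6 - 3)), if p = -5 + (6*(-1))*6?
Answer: 798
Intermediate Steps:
p = -41 (p = -5 - 6*6 = -5 - 36 = -41)
(p + 3)*((0 - 7)*(6 - 3)) = (-41 + 3)*((0 - 7)*(6 - 3)) = -(-266)*3 = -38*(-21) = 798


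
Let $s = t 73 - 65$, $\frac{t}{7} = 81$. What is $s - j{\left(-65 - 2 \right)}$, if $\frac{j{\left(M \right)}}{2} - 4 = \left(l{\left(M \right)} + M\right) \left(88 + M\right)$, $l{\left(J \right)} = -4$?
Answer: $44300$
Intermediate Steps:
$j{\left(M \right)} = 8 + 2 \left(-4 + M\right) \left(88 + M\right)$
$t = 567$ ($t = 7 \cdot 81 = 567$)
$s = 41326$ ($s = 567 \cdot 73 - 65 = 41391 - 65 = 41326$)
$s - j{\left(-65 - 2 \right)} = 41326 - \left(-696 + 2 \left(-65 - 2\right)^{2} + 168 \left(-65 - 2\right)\right) = 41326 - \left(-696 + 2 \left(-67\right)^{2} + 168 \left(-67\right)\right) = 41326 - \left(-696 + 2 \cdot 4489 - 11256\right) = 41326 - \left(-696 + 8978 - 11256\right) = 41326 - -2974 = 41326 + 2974 = 44300$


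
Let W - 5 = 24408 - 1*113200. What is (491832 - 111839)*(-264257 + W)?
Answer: -134154248692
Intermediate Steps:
W = -88787 (W = 5 + (24408 - 1*113200) = 5 + (24408 - 113200) = 5 - 88792 = -88787)
(491832 - 111839)*(-264257 + W) = (491832 - 111839)*(-264257 - 88787) = 379993*(-353044) = -134154248692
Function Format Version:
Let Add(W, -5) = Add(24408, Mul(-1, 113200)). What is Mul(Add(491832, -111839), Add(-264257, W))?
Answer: -134154248692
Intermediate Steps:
W = -88787 (W = Add(5, Add(24408, Mul(-1, 113200))) = Add(5, Add(24408, -113200)) = Add(5, -88792) = -88787)
Mul(Add(491832, -111839), Add(-264257, W)) = Mul(Add(491832, -111839), Add(-264257, -88787)) = Mul(379993, -353044) = -134154248692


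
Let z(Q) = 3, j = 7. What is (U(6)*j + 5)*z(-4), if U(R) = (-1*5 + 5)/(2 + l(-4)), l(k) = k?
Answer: 15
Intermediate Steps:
U(R) = 0 (U(R) = (-1*5 + 5)/(2 - 4) = (-5 + 5)/(-2) = 0*(-1/2) = 0)
(U(6)*j + 5)*z(-4) = (0*7 + 5)*3 = (0 + 5)*3 = 5*3 = 15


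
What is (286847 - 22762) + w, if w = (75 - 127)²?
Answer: 266789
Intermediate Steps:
w = 2704 (w = (-52)² = 2704)
(286847 - 22762) + w = (286847 - 22762) + 2704 = 264085 + 2704 = 266789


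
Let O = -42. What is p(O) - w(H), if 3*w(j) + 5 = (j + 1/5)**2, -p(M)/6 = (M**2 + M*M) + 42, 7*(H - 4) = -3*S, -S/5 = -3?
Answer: -78718459/3675 ≈ -21420.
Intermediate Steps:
S = 15 (S = -5*(-3) = 15)
H = -17/7 (H = 4 + (-3*15)/7 = 4 + (1/7)*(-45) = 4 - 45/7 = -17/7 ≈ -2.4286)
p(M) = -252 - 12*M**2 (p(M) = -6*((M**2 + M*M) + 42) = -6*((M**2 + M**2) + 42) = -6*(2*M**2 + 42) = -6*(42 + 2*M**2) = -252 - 12*M**2)
w(j) = -5/3 + (1/5 + j)**2/3 (w(j) = -5/3 + (j + 1/5)**2/3 = -5/3 + (1/5 + j)**2/3)
p(O) - w(H) = (-252 - 12*(-42)**2) - (-5/3 + (1 + 5*(-17/7))**2/75) = (-252 - 12*1764) - (-5/3 + (1 - 85/7)**2/75) = (-252 - 21168) - (-5/3 + (-78/7)**2/75) = -21420 - (-5/3 + (1/75)*(6084/49)) = -21420 - (-5/3 + 2028/1225) = -21420 - 1*(-41/3675) = -21420 + 41/3675 = -78718459/3675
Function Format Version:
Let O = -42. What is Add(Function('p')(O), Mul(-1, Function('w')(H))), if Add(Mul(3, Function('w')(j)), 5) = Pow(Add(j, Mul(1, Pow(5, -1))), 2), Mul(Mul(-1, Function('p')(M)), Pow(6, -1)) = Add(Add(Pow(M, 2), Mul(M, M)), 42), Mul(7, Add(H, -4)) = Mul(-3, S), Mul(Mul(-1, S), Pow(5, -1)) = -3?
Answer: Rational(-78718459, 3675) ≈ -21420.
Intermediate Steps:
S = 15 (S = Mul(-5, -3) = 15)
H = Rational(-17, 7) (H = Add(4, Mul(Rational(1, 7), Mul(-3, 15))) = Add(4, Mul(Rational(1, 7), -45)) = Add(4, Rational(-45, 7)) = Rational(-17, 7) ≈ -2.4286)
Function('p')(M) = Add(-252, Mul(-12, Pow(M, 2))) (Function('p')(M) = Mul(-6, Add(Add(Pow(M, 2), Mul(M, M)), 42)) = Mul(-6, Add(Add(Pow(M, 2), Pow(M, 2)), 42)) = Mul(-6, Add(Mul(2, Pow(M, 2)), 42)) = Mul(-6, Add(42, Mul(2, Pow(M, 2)))) = Add(-252, Mul(-12, Pow(M, 2))))
Function('w')(j) = Add(Rational(-5, 3), Mul(Rational(1, 3), Pow(Add(Rational(1, 5), j), 2))) (Function('w')(j) = Add(Rational(-5, 3), Mul(Rational(1, 3), Pow(Add(j, Mul(1, Pow(5, -1))), 2))) = Add(Rational(-5, 3), Mul(Rational(1, 3), Pow(Add(j, Mul(1, Rational(1, 5))), 2))) = Add(Rational(-5, 3), Mul(Rational(1, 3), Pow(Add(j, Rational(1, 5)), 2))) = Add(Rational(-5, 3), Mul(Rational(1, 3), Pow(Add(Rational(1, 5), j), 2))))
Add(Function('p')(O), Mul(-1, Function('w')(H))) = Add(Add(-252, Mul(-12, Pow(-42, 2))), Mul(-1, Add(Rational(-5, 3), Mul(Rational(1, 75), Pow(Add(1, Mul(5, Rational(-17, 7))), 2))))) = Add(Add(-252, Mul(-12, 1764)), Mul(-1, Add(Rational(-5, 3), Mul(Rational(1, 75), Pow(Add(1, Rational(-85, 7)), 2))))) = Add(Add(-252, -21168), Mul(-1, Add(Rational(-5, 3), Mul(Rational(1, 75), Pow(Rational(-78, 7), 2))))) = Add(-21420, Mul(-1, Add(Rational(-5, 3), Mul(Rational(1, 75), Rational(6084, 49))))) = Add(-21420, Mul(-1, Add(Rational(-5, 3), Rational(2028, 1225)))) = Add(-21420, Mul(-1, Rational(-41, 3675))) = Add(-21420, Rational(41, 3675)) = Rational(-78718459, 3675)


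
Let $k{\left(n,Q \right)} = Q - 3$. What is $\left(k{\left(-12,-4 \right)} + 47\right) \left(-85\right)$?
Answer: $-3400$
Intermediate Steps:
$k{\left(n,Q \right)} = -3 + Q$
$\left(k{\left(-12,-4 \right)} + 47\right) \left(-85\right) = \left(\left(-3 - 4\right) + 47\right) \left(-85\right) = \left(-7 + 47\right) \left(-85\right) = 40 \left(-85\right) = -3400$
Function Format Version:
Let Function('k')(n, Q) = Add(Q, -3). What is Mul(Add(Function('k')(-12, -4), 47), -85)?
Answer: -3400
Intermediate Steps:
Function('k')(n, Q) = Add(-3, Q)
Mul(Add(Function('k')(-12, -4), 47), -85) = Mul(Add(Add(-3, -4), 47), -85) = Mul(Add(-7, 47), -85) = Mul(40, -85) = -3400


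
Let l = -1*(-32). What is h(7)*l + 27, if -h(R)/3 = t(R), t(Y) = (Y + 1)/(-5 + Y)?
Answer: -357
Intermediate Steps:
t(Y) = (1 + Y)/(-5 + Y)
h(R) = -3*(1 + R)/(-5 + R)
l = 32
h(7)*l + 27 = (3*(-1 - 1*7)/(-5 + 7))*32 + 27 = (3*(-1 - 7)/2)*32 + 27 = (3*(½)*(-8))*32 + 27 = -12*32 + 27 = -384 + 27 = -357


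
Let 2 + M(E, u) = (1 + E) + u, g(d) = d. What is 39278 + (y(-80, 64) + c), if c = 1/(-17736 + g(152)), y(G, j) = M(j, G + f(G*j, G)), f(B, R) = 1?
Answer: 690383007/17584 ≈ 39262.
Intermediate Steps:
M(E, u) = -1 + E + u (M(E, u) = -2 + ((1 + E) + u) = -2 + (1 + E + u) = -1 + E + u)
y(G, j) = G + j (y(G, j) = -1 + j + (G + 1) = -1 + j + (1 + G) = G + j)
c = -1/17584 (c = 1/(-17736 + 152) = 1/(-17584) = -1/17584 ≈ -5.6870e-5)
39278 + (y(-80, 64) + c) = 39278 + ((-80 + 64) - 1/17584) = 39278 + (-16 - 1/17584) = 39278 - 281345/17584 = 690383007/17584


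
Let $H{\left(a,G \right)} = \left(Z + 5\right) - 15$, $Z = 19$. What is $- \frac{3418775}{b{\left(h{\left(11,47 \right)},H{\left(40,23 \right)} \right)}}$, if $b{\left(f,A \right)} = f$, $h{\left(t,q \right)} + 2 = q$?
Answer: $- \frac{683755}{9} \approx -75973.0$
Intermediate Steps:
$h{\left(t,q \right)} = -2 + q$
$H{\left(a,G \right)} = 9$ ($H{\left(a,G \right)} = \left(19 + 5\right) - 15 = 24 - 15 = 9$)
$- \frac{3418775}{b{\left(h{\left(11,47 \right)},H{\left(40,23 \right)} \right)}} = - \frac{3418775}{-2 + 47} = - \frac{3418775}{45} = \left(-3418775\right) \frac{1}{45} = - \frac{683755}{9}$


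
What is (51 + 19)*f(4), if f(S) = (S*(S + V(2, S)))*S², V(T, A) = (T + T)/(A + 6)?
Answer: 19712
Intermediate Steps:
V(T, A) = 2*T/(6 + A) (V(T, A) = (2*T)/(6 + A) = 2*T/(6 + A))
f(S) = S³*(S + 4/(6 + S)) (f(S) = (S*(S + 2*2/(6 + S)))*S² = (S*(S + 4/(6 + S)))*S² = S³*(S + 4/(6 + S)))
(51 + 19)*f(4) = (51 + 19)*(4³*(4 + 4*(6 + 4))/(6 + 4)) = 70*(64*(4 + 4*10)/10) = 70*(64*(⅒)*(4 + 40)) = 70*(64*(⅒)*44) = 70*(1408/5) = 19712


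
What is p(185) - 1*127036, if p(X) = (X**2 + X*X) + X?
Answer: -58401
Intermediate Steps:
p(X) = X + 2*X**2 (p(X) = (X**2 + X**2) + X = 2*X**2 + X = X + 2*X**2)
p(185) - 1*127036 = 185*(1 + 2*185) - 1*127036 = 185*(1 + 370) - 127036 = 185*371 - 127036 = 68635 - 127036 = -58401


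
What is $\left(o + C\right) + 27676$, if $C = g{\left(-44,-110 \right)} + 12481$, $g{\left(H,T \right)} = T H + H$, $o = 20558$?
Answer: $65511$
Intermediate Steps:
$g{\left(H,T \right)} = H + H T$ ($g{\left(H,T \right)} = H T + H = H + H T$)
$C = 17277$ ($C = - 44 \left(1 - 110\right) + 12481 = \left(-44\right) \left(-109\right) + 12481 = 4796 + 12481 = 17277$)
$\left(o + C\right) + 27676 = \left(20558 + 17277\right) + 27676 = 37835 + 27676 = 65511$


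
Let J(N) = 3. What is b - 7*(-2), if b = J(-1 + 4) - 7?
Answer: 10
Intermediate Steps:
b = -4 (b = 3 - 7 = -4)
b - 7*(-2) = -4 - 7*(-2) = -4 + 14 = 10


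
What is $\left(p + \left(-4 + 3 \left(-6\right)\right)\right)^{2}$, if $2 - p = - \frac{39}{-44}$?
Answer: $\frac{844561}{1936} \approx 436.24$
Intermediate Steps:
$p = \frac{49}{44}$ ($p = 2 - - \frac{39}{-44} = 2 - \left(-39\right) \left(- \frac{1}{44}\right) = 2 - \frac{39}{44} = \frac{49}{44} \approx 1.1136$)
$\left(p + \left(-4 + 3 \left(-6\right)\right)\right)^{2} = \left(\frac{49}{44} + \left(-4 + 3 \left(-6\right)\right)\right)^{2} = \left(\frac{49}{44} - 22\right)^{2} = \left(- \frac{919}{44}\right)^{2} = \frac{844561}{1936}$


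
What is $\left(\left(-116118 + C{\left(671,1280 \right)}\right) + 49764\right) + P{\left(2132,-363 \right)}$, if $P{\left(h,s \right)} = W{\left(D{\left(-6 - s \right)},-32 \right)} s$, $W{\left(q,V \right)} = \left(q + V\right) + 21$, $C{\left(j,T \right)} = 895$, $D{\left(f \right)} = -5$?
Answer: $-59651$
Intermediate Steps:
$W{\left(q,V \right)} = 21 + V + q$ ($W{\left(q,V \right)} = \left(V + q\right) + 21 = 21 + V + q$)
$P{\left(h,s \right)} = - 16 s$ ($P{\left(h,s \right)} = \left(21 - 32 - 5\right) s = - 16 s$)
$\left(\left(-116118 + C{\left(671,1280 \right)}\right) + 49764\right) + P{\left(2132,-363 \right)} = \left(\left(-116118 + 895\right) + 49764\right) - -5808 = \left(-115223 + 49764\right) + 5808 = -65459 + 5808 = -59651$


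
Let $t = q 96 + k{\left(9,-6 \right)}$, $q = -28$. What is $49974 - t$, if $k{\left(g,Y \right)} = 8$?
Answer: $52654$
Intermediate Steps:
$t = -2680$ ($t = \left(-28\right) 96 + 8 = -2688 + 8 = -2680$)
$49974 - t = 49974 - -2680 = 49974 + 2680 = 52654$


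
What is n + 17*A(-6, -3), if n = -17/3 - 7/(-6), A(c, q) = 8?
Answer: 263/2 ≈ 131.50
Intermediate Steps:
n = -9/2 (n = -17*1/3 - 7*(-1/6) = -17/3 + 7/6 = -9/2 ≈ -4.5000)
n + 17*A(-6, -3) = -9/2 + 17*8 = -9/2 + 136 = 263/2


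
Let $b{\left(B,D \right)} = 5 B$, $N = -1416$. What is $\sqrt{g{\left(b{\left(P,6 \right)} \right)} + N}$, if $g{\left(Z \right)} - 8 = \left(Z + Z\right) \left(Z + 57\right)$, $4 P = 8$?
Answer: $2 i \sqrt{17} \approx 8.2462 i$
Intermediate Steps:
$P = 2$ ($P = \frac{1}{4} \cdot 8 = 2$)
$g{\left(Z \right)} = 8 + 2 Z \left(57 + Z\right)$ ($g{\left(Z \right)} = 8 + \left(Z + Z\right) \left(Z + 57\right) = 8 + 2 Z \left(57 + Z\right)$)
$\sqrt{g{\left(b{\left(P,6 \right)} \right)} + N} = \sqrt{\left(8 + 2 \left(5 \cdot 2\right)^{2} + 114 \cdot 5 \cdot 2\right) - 1416} = \sqrt{\left(8 + 2 \cdot 10^{2} + 114 \cdot 10\right) - 1416} = \sqrt{\left(8 + 2 \cdot 100 + 1140\right) - 1416} = \sqrt{\left(8 + 200 + 1140\right) - 1416} = \sqrt{1348 - 1416} = \sqrt{-68} = 2 i \sqrt{17}$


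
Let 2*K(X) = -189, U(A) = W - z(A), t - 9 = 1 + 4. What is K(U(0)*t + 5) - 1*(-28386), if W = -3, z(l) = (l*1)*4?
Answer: 56583/2 ≈ 28292.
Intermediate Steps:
z(l) = 4*l (z(l) = l*4 = 4*l)
t = 14 (t = 9 + (1 + 4) = 9 + 5 = 14)
U(A) = -3 - 4*A
K(X) = -189/2 (K(X) = (1/2)*(-189) = -189/2)
K(U(0)*t + 5) - 1*(-28386) = -189/2 - 1*(-28386) = -189/2 + 28386 = 56583/2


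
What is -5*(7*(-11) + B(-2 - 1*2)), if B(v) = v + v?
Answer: 425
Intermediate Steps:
B(v) = 2*v
-5*(7*(-11) + B(-2 - 1*2)) = -5*(7*(-11) + 2*(-2 - 1*2)) = -5*(-77 + 2*(-2 - 2)) = -5*(-77 + 2*(-4)) = -5*(-77 - 8) = -5*(-85) = 425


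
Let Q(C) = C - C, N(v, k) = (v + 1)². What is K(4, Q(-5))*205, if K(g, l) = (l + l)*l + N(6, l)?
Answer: 10045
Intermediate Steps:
N(v, k) = (1 + v)²
Q(C) = 0
K(g, l) = 49 + 2*l² (K(g, l) = (l + l)*l + (1 + 6)² = (2*l)*l + 7² = 2*l² + 49 = 49 + 2*l²)
K(4, Q(-5))*205 = (49 + 2*0²)*205 = (49 + 2*0)*205 = (49 + 0)*205 = 49*205 = 10045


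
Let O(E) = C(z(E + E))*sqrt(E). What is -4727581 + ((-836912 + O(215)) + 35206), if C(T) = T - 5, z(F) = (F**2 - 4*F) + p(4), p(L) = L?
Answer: -5529287 + 183179*sqrt(215) ≈ -2.8434e+6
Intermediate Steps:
z(F) = 4 + F**2 - 4*F (z(F) = (F**2 - 4*F) + 4 = 4 + F**2 - 4*F)
C(T) = -5 + T
O(E) = sqrt(E)*(-1 - 8*E + 4*E**2) (O(E) = (-5 + (4 + (E + E)**2 - 4*(E + E)))*sqrt(E) = (-5 + (4 + (2*E)**2 - 8*E))*sqrt(E) = (-5 + (4 + 4*E**2 - 8*E))*sqrt(E) = (-5 + (4 - 8*E + 4*E**2))*sqrt(E) = (-1 - 8*E + 4*E**2)*sqrt(E) = sqrt(E)*(-1 - 8*E + 4*E**2))
-4727581 + ((-836912 + O(215)) + 35206) = -4727581 + ((-836912 + sqrt(215)*(-1 - 8*215 + 4*215**2)) + 35206) = -4727581 + ((-836912 + sqrt(215)*(-1 - 1720 + 4*46225)) + 35206) = -4727581 + ((-836912 + sqrt(215)*(-1 - 1720 + 184900)) + 35206) = -4727581 + ((-836912 + sqrt(215)*183179) + 35206) = -4727581 + ((-836912 + 183179*sqrt(215)) + 35206) = -4727581 + (-801706 + 183179*sqrt(215)) = -5529287 + 183179*sqrt(215)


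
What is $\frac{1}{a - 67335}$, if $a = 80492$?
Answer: $\frac{1}{13157} \approx 7.6005 \cdot 10^{-5}$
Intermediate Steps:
$\frac{1}{a - 67335} = \frac{1}{80492 - 67335} = \frac{1}{13157}$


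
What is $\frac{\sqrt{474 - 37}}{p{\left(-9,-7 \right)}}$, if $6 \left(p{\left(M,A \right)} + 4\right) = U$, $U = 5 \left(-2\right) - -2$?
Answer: $- \frac{3 \sqrt{437}}{16} \approx -3.9196$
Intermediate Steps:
$U = -8$ ($U = -10 + 2 = -8$)
$p{\left(M,A \right)} = - \frac{16}{3}$ ($p{\left(M,A \right)} = -4 + \frac{1}{6} \left(-8\right) = -4 - \frac{4}{3} = - \frac{16}{3}$)
$\frac{\sqrt{474 - 37}}{p{\left(-9,-7 \right)}} = \frac{\sqrt{474 - 37}}{- \frac{16}{3}} = \sqrt{437} \left(- \frac{3}{16}\right) = - \frac{3 \sqrt{437}}{16}$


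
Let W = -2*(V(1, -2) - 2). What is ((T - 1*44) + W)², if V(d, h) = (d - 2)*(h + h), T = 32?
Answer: 256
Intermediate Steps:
V(d, h) = 2*h*(-2 + d) (V(d, h) = (-2 + d)*(2*h) = 2*h*(-2 + d))
W = -4 (W = -2*(2*(-2)*(-2 + 1) - 2) = -2*(2*(-2)*(-1) - 2) = -2*(4 - 2) = -2*2 = -4)
((T - 1*44) + W)² = ((32 - 1*44) - 4)² = ((32 - 44) - 4)² = (-12 - 4)² = (-16)² = 256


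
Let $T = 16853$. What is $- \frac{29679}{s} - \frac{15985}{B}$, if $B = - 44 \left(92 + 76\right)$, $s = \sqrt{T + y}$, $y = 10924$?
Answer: $\frac{15985}{7392} - \frac{9893 \sqrt{27777}}{9259} \approx -175.91$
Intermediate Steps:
$s = \sqrt{27777}$ ($s = \sqrt{16853 + 10924} = \sqrt{27777} \approx 166.66$)
$B = -7392$ ($B = \left(-44\right) 168 = -7392$)
$- \frac{29679}{s} - \frac{15985}{B} = - \frac{29679}{\sqrt{27777}} - \frac{15985}{-7392} = - 29679 \frac{\sqrt{27777}}{27777} - - \frac{15985}{7392} = - \frac{9893 \sqrt{27777}}{9259} + \frac{15985}{7392} = \frac{15985}{7392} - \frac{9893 \sqrt{27777}}{9259}$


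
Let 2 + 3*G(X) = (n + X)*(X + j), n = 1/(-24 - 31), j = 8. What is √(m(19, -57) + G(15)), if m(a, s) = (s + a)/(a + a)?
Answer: √3081705/165 ≈ 10.639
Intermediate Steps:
n = -1/55 (n = 1/(-55) = -1/55 ≈ -0.018182)
m(a, s) = (a + s)/(2*a) (m(a, s) = (a + s)/((2*a)) = (a + s)*(1/(2*a)) = (a + s)/(2*a))
G(X) = -⅔ + (8 + X)*(-1/55 + X)/3 (G(X) = -⅔ + ((-1/55 + X)*(X + 8))/3 = -⅔ + ((-1/55 + X)*(8 + X))/3 = -⅔ + ((8 + X)*(-1/55 + X))/3 = -⅔ + (8 + X)*(-1/55 + X)/3)
√(m(19, -57) + G(15)) = √((½)*(19 - 57)/19 + (-118/165 + (⅓)*15² + (439/165)*15)) = √((½)*(1/19)*(-38) + (-118/165 + (⅓)*225 + 439/11)) = √(-1 + (-118/165 + 75 + 439/11)) = √(-1 + 18842/165) = √(18677/165) = √3081705/165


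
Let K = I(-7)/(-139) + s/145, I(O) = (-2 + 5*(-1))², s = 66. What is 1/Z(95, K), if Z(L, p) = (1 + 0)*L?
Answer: 1/95 ≈ 0.010526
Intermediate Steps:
I(O) = 49 (I(O) = (-2 - 5)² = (-7)² = 49)
K = 2069/20155 (K = 49/(-139) + 66/145 = 49*(-1/139) + 66*(1/145) = -49/139 + 66/145 = 2069/20155 ≈ 0.10265)
Z(L, p) = L (Z(L, p) = 1*L = L)
1/Z(95, K) = 1/95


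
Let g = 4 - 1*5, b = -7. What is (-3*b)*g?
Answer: -21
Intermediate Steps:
g = -1 (g = 4 - 5 = -1)
(-3*b)*g = -3*(-7)*(-1) = 21*(-1) = -21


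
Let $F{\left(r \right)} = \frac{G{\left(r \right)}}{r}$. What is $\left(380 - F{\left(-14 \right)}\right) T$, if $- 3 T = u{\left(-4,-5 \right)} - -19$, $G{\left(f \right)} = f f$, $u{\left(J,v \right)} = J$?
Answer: $-1970$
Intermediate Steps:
$G{\left(f \right)} = f^{2}$
$T = -5$ ($T = - \frac{-4 - -19}{3} = - \frac{-4 + 19}{3} = \left(- \frac{1}{3}\right) 15 = -5$)
$F{\left(r \right)} = r$ ($F{\left(r \right)} = \frac{r^{2}}{r} = r$)
$\left(380 - F{\left(-14 \right)}\right) T = \left(380 - -14\right) \left(-5\right) = \left(380 + 14\right) \left(-5\right) = 394 \left(-5\right) = -1970$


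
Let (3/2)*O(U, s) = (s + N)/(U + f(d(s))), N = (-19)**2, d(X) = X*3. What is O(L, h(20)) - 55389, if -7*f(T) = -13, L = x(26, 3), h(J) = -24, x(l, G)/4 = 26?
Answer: -123125029/2223 ≈ -55387.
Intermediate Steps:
x(l, G) = 104 (x(l, G) = 4*26 = 104)
L = 104
d(X) = 3*X
f(T) = 13/7 (f(T) = -1/7*(-13) = 13/7)
N = 361
O(U, s) = 2*(361 + s)/(3*(13/7 + U)) (O(U, s) = 2*((s + 361)/(U + 13/7))/3 = 2*((361 + s)/(13/7 + U))/3 = 2*(361 + s)/(3*(13/7 + U)))
O(L, h(20)) - 55389 = 14*(361 - 24)/(3*(13 + 7*104)) - 55389 = (14/3)*337/(13 + 728) - 55389 = (14/3)*337/741 - 55389 = (14/3)*(1/741)*337 - 55389 = 4718/2223 - 55389 = -123125029/2223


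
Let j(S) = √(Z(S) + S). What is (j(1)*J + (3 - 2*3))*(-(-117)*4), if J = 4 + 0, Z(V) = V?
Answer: -1404 + 1872*√2 ≈ 1243.4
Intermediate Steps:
J = 4
j(S) = √2*√S (j(S) = √(S + S) = √(2*S) = √2*√S)
(j(1)*J + (3 - 2*3))*(-(-117)*4) = ((√2*√1)*4 + (3 - 2*3))*(-(-117)*4) = ((√2*1)*4 + (3 - 6))*(-1*(-468)) = (√2*4 - 3)*468 = (4*√2 - 3)*468 = (-3 + 4*√2)*468 = -1404 + 1872*√2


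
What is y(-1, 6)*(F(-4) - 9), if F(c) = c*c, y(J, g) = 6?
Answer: 42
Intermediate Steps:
F(c) = c²
y(-1, 6)*(F(-4) - 9) = 6*((-4)² - 9) = 6*(16 - 9) = 6*7 = 42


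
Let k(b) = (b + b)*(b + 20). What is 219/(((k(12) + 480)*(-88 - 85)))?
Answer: -73/71968 ≈ -0.0010143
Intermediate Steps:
k(b) = 2*b*(20 + b) (k(b) = (2*b)*(20 + b) = 2*b*(20 + b))
219/(((k(12) + 480)*(-88 - 85))) = 219/(((2*12*(20 + 12) + 480)*(-88 - 85))) = 219/(((2*12*32 + 480)*(-173))) = 219/(((768 + 480)*(-173))) = 219/((1248*(-173))) = 219/(-215904) = 219*(-1/215904) = -73/71968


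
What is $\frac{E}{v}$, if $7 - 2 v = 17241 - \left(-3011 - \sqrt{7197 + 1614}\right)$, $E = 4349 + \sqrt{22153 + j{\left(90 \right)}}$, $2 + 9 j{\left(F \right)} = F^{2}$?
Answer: $- \frac{88045505}{204925607} - \frac{101225 \sqrt{8299}}{614776821} + \frac{5 \sqrt{8124721}}{204925607} + \frac{13047 \sqrt{979}}{204925607} \approx -0.44258$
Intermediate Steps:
$j{\left(F \right)} = - \frac{2}{9} + \frac{F^{2}}{9}$
$E = 4349 + \frac{5 \sqrt{8299}}{3}$ ($E = 4349 + \sqrt{22153 - \left(\frac{2}{9} - \frac{90^{2}}{9}\right)} = 4349 + \sqrt{22153 + \left(- \frac{2}{9} + \frac{1}{9} \cdot 8100\right)} = 4349 + \sqrt{22153 + \left(- \frac{2}{9} + 900\right)} = 4349 + \sqrt{22153 + \frac{8098}{9}} = 4349 + \sqrt{\frac{207475}{9}} = 4349 + \frac{5 \sqrt{8299}}{3} \approx 4500.8$)
$v = - \frac{20245}{2} - \frac{3 \sqrt{979}}{2}$ ($v = \frac{7}{2} - \frac{17241 - \left(-3011 - \sqrt{7197 + 1614}\right)}{2} = \frac{7}{2} - \frac{17241 - \left(-3011 - \sqrt{8811}\right)}{2} = \frac{7}{2} - \frac{17241 - \left(-3011 - 3 \sqrt{979}\right)}{2} = \frac{7}{2} - \frac{17241 + \left(3011 + 3 \sqrt{979}\right)}{2} = \frac{7}{2} - \frac{20252 + 3 \sqrt{979}}{2} = \frac{7}{2} - \left(10126 + \frac{3 \sqrt{979}}{2}\right) = - \frac{20245}{2} - \frac{3 \sqrt{979}}{2} \approx -10169.0$)
$\frac{E}{v} = \frac{4349 + \frac{5 \sqrt{8299}}{3}}{- \frac{20245}{2} - \frac{3 \sqrt{979}}{2}}$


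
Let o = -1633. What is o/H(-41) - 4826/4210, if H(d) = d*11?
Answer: 2349202/949355 ≈ 2.4745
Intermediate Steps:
H(d) = 11*d
o/H(-41) - 4826/4210 = -1633/(11*(-41)) - 4826/4210 = -1633/(-451) - 4826*1/4210 = -1633*(-1/451) - 2413/2105 = 1633/451 - 2413/2105 = 2349202/949355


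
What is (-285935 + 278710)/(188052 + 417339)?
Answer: -7225/605391 ≈ -0.011934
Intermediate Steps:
(-285935 + 278710)/(188052 + 417339) = -7225/605391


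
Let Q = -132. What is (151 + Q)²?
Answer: 361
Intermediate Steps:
(151 + Q)² = (151 - 132)² = 19² = 361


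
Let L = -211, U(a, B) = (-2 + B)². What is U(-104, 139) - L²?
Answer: -25752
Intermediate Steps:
U(-104, 139) - L² = (-2 + 139)² - 1*(-211)² = 137² - 1*44521 = 18769 - 44521 = -25752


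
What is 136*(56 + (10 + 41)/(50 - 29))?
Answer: 55624/7 ≈ 7946.3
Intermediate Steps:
136*(56 + (10 + 41)/(50 - 29)) = 136*(56 + 51/21) = 136*(56 + 51*(1/21)) = 136*(56 + 17/7) = 136*(409/7) = 55624/7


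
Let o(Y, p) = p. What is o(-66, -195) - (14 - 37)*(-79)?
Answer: -2012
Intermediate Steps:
o(-66, -195) - (14 - 37)*(-79) = -195 - (14 - 37)*(-79) = -195 - (-23)*(-79) = -195 - 1*1817 = -195 - 1817 = -2012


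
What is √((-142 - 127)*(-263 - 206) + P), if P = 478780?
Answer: √604941 ≈ 777.78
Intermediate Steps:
√((-142 - 127)*(-263 - 206) + P) = √((-142 - 127)*(-263 - 206) + 478780) = √(-269*(-469) + 478780) = √(126161 + 478780) = √604941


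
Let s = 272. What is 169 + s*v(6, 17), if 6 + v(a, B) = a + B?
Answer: 4793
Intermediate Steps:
v(a, B) = -6 + B + a (v(a, B) = -6 + (a + B) = -6 + (B + a) = -6 + B + a)
169 + s*v(6, 17) = 169 + 272*(-6 + 17 + 6) = 169 + 272*17 = 169 + 4624 = 4793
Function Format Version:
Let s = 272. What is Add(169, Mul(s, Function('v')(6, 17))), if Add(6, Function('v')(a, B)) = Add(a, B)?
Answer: 4793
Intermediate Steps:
Function('v')(a, B) = Add(-6, B, a) (Function('v')(a, B) = Add(-6, Add(a, B)) = Add(-6, Add(B, a)) = Add(-6, B, a))
Add(169, Mul(s, Function('v')(6, 17))) = Add(169, Mul(272, Add(-6, 17, 6))) = Add(169, Mul(272, 17)) = Add(169, 4624) = 4793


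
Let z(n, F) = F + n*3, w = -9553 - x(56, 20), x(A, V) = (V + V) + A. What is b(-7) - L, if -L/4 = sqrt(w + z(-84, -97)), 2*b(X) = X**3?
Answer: -343/2 + 4*I*sqrt(9998) ≈ -171.5 + 399.96*I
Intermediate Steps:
x(A, V) = A + 2*V (x(A, V) = 2*V + A = A + 2*V)
w = -9649 (w = -9553 - (56 + 2*20) = -9553 - (56 + 40) = -9553 - 1*96 = -9553 - 96 = -9649)
z(n, F) = F + 3*n
b(X) = X**3/2
L = -4*I*sqrt(9998) (L = -4*sqrt(-9649 + (-97 + 3*(-84))) = -4*sqrt(-9649 + (-97 - 252)) = -4*sqrt(-9649 - 349) = -4*I*sqrt(9998) ≈ -399.96*I)
b(-7) - L = (1/2)*(-7)**3 - (-4)*I*sqrt(9998) = (1/2)*(-343) + 4*I*sqrt(9998) = -343/2 + 4*I*sqrt(9998)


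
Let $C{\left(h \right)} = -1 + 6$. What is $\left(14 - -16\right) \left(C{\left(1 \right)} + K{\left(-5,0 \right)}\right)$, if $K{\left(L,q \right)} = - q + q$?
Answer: $150$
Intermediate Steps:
$C{\left(h \right)} = 5$
$K{\left(L,q \right)} = 0$
$\left(14 - -16\right) \left(C{\left(1 \right)} + K{\left(-5,0 \right)}\right) = \left(14 - -16\right) \left(5 + 0\right) = \left(14 + 16\right) 5 = 30 \cdot 5 = 150$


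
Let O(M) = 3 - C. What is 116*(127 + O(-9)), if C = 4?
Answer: 14616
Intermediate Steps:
O(M) = -1 (O(M) = 3 - 1*4 = 3 - 4 = -1)
116*(127 + O(-9)) = 116*(127 - 1) = 116*126 = 14616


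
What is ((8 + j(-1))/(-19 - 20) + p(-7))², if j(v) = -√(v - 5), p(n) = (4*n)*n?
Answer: (7636 + I*√6)²/1521 ≈ 38336.0 + 24.595*I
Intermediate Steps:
p(n) = 4*n²
j(v) = -√(-5 + v)
((8 + j(-1))/(-19 - 20) + p(-7))² = ((8 - √(-5 - 1))/(-19 - 20) + 4*(-7)²)² = ((8 - √(-6))/(-39) + 4*49)² = ((8 - I*√6)*(-1/39) + 196)² = ((-8/39 + I*√6/39) + 196)² = (7636/39 + I*√6/39)²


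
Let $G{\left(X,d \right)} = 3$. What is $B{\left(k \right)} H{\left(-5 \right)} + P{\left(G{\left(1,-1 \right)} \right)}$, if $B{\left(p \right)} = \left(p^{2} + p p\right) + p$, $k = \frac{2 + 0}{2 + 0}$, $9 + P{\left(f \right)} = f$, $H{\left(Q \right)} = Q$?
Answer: $-21$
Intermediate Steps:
$P{\left(f \right)} = -9 + f$
$k = 1$ ($k = \frac{2}{2} = 2 \cdot \frac{1}{2} = 1$)
$B{\left(p \right)} = p + 2 p^{2}$ ($B{\left(p \right)} = \left(p^{2} + p^{2}\right) + p = 2 p^{2} + p = p + 2 p^{2}$)
$B{\left(k \right)} H{\left(-5 \right)} + P{\left(G{\left(1,-1 \right)} \right)} = 1 \left(1 + 2 \cdot 1\right) \left(-5\right) + \left(-9 + 3\right) = 1 \left(1 + 2\right) \left(-5\right) - 6 = 1 \cdot 3 \left(-5\right) - 6 = 3 \left(-5\right) - 6 = -15 - 6 = -21$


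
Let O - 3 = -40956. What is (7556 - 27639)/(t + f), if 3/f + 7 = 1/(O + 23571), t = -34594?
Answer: 2443599025/4209277096 ≈ 0.58053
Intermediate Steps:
O = -40953 (O = 3 - 40956 = -40953)
f = -52146/121675 (f = 3/(-7 + 1/(-40953 + 23571)) = 3/(-7 + 1/(-17382)) = 3/(-7 - 1/17382) = 3/(-121675/17382) = 3*(-17382/121675) = -52146/121675 ≈ -0.42857)
(7556 - 27639)/(t + f) = (7556 - 27639)/(-34594 - 52146/121675) = -20083/(-4209277096/121675) = -20083*(-121675/4209277096) = 2443599025/4209277096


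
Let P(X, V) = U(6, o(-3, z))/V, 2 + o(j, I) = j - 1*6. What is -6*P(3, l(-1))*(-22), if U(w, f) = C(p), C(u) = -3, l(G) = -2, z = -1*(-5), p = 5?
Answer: 198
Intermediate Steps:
z = 5
o(j, I) = -8 + j (o(j, I) = -2 + (j - 1*6) = -2 + (j - 6) = -2 + (-6 + j) = -8 + j)
U(w, f) = -3
P(X, V) = -3/V
-6*P(3, l(-1))*(-22) = -(-18)/(-2)*(-22) = -(-18)*(-1)/2*(-22) = -6*3/2*(-22) = -9*(-22) = 198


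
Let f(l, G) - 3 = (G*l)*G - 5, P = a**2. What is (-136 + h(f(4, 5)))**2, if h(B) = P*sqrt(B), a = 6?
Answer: 145504 - 68544*sqrt(2) ≈ 48568.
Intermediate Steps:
P = 36 (P = 6**2 = 36)
f(l, G) = -2 + l*G**2 (f(l, G) = 3 + ((G*l)*G - 5) = 3 + (l*G**2 - 5) = 3 + (-5 + l*G**2) = -2 + l*G**2)
h(B) = 36*sqrt(B)
(-136 + h(f(4, 5)))**2 = (-136 + 36*sqrt(-2 + 4*5**2))**2 = (-136 + 36*sqrt(-2 + 4*25))**2 = (-136 + 36*sqrt(-2 + 100))**2 = (-136 + 36*sqrt(98))**2 = (-136 + 36*(7*sqrt(2)))**2 = (-136 + 252*sqrt(2))**2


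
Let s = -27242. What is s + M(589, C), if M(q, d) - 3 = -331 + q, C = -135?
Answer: -26981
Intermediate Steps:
M(q, d) = -328 + q (M(q, d) = 3 + (-331 + q) = -328 + q)
s + M(589, C) = -27242 + (-328 + 589) = -27242 + 261 = -26981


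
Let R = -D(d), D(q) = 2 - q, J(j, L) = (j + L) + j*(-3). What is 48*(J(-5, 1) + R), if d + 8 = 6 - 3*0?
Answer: 336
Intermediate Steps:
J(j, L) = L - 2*j (J(j, L) = (L + j) - 3*j = L - 2*j)
d = -2 (d = -8 + (6 - 3*0) = -8 + (6 + 0) = -8 + 6 = -2)
R = -4 (R = -(2 - 1*(-2)) = -(2 + 2) = -1*4 = -4)
48*(J(-5, 1) + R) = 48*((1 - 2*(-5)) - 4) = 48*((1 + 10) - 4) = 48*(11 - 4) = 48*7 = 336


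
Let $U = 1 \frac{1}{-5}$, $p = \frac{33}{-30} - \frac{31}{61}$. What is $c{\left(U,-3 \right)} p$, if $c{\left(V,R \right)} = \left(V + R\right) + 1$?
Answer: $\frac{10791}{3050} \approx 3.538$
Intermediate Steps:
$p = - \frac{981}{610}$ ($p = 33 \left(- \frac{1}{30}\right) - \frac{31}{61} = - \frac{11}{10} - \frac{31}{61} = - \frac{981}{610} \approx -1.6082$)
$U = - \frac{1}{5}$ ($U = 1 \left(- \frac{1}{5}\right) = - \frac{1}{5} \approx -0.2$)
$c{\left(V,R \right)} = 1 + R + V$ ($c{\left(V,R \right)} = \left(R + V\right) + 1 = 1 + R + V$)
$c{\left(U,-3 \right)} p = \left(1 - 3 - \frac{1}{5}\right) \left(- \frac{981}{610}\right) = \left(- \frac{11}{5}\right) \left(- \frac{981}{610}\right) = \frac{10791}{3050}$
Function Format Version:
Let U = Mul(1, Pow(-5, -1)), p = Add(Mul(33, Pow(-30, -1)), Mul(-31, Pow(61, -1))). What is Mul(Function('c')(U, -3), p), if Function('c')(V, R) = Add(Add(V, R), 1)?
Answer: Rational(10791, 3050) ≈ 3.5380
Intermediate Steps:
p = Rational(-981, 610) (p = Add(Mul(33, Rational(-1, 30)), Mul(-31, Rational(1, 61))) = Add(Rational(-11, 10), Rational(-31, 61)) = Rational(-981, 610) ≈ -1.6082)
U = Rational(-1, 5) (U = Mul(1, Rational(-1, 5)) = Rational(-1, 5) ≈ -0.20000)
Function('c')(V, R) = Add(1, R, V) (Function('c')(V, R) = Add(Add(R, V), 1) = Add(1, R, V))
Mul(Function('c')(U, -3), p) = Mul(Add(1, -3, Rational(-1, 5)), Rational(-981, 610)) = Mul(Rational(-11, 5), Rational(-981, 610)) = Rational(10791, 3050)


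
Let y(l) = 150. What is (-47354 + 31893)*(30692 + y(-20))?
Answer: -476848162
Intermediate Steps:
(-47354 + 31893)*(30692 + y(-20)) = (-47354 + 31893)*(30692 + 150) = -15461*30842 = -476848162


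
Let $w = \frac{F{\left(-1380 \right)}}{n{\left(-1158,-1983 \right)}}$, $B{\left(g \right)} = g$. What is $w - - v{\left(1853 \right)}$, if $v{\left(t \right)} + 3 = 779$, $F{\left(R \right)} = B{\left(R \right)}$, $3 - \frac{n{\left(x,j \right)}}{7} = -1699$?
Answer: $\frac{200954}{259} \approx 775.88$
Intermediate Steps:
$n{\left(x,j \right)} = 11914$ ($n{\left(x,j \right)} = 21 - -11893 = 21 + 11893 = 11914$)
$F{\left(R \right)} = R$
$v{\left(t \right)} = 776$ ($v{\left(t \right)} = -3 + 779 = 776$)
$w = - \frac{30}{259}$ ($w = - \frac{1380}{11914} = \left(-1380\right) \frac{1}{11914} = - \frac{30}{259} \approx -0.11583$)
$w - - v{\left(1853 \right)} = - \frac{30}{259} - \left(-1\right) 776 = - \frac{30}{259} - -776 = - \frac{30}{259} + 776 = \frac{200954}{259}$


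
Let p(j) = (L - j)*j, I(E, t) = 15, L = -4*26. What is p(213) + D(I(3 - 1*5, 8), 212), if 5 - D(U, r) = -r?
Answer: -67304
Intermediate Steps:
L = -104
D(U, r) = 5 + r (D(U, r) = 5 - (-1)*r = 5 + r)
p(j) = j*(-104 - j) (p(j) = (-104 - j)*j = j*(-104 - j))
p(213) + D(I(3 - 1*5, 8), 212) = -1*213*(104 + 213) + (5 + 212) = -1*213*317 + 217 = -67521 + 217 = -67304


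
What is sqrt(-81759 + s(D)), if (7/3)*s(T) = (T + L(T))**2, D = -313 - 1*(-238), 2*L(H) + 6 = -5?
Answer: 3*I*sqrt(35103)/2 ≈ 281.04*I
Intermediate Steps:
L(H) = -11/2 (L(H) = -3 + (1/2)*(-5) = -3 - 5/2 = -11/2)
D = -75 (D = -313 + 238 = -75)
s(T) = 3*(-11/2 + T)**2/7 (s(T) = 3*(T - 11/2)**2/7 = 3*(-11/2 + T)**2/7)
sqrt(-81759 + s(D)) = sqrt(-81759 + 3*(-11 + 2*(-75))**2/28) = sqrt(-81759 + 3*(-11 - 150)**2/28) = sqrt(-81759 + (3/28)*(-161)**2) = sqrt(-81759 + (3/28)*25921) = sqrt(-81759 + 11109/4) = sqrt(-315927/4) = 3*I*sqrt(35103)/2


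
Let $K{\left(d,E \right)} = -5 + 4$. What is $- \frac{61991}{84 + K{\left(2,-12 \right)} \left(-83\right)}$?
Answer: $- \frac{61991}{167} \approx -371.2$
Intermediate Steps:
$K{\left(d,E \right)} = -1$
$- \frac{61991}{84 + K{\left(2,-12 \right)} \left(-83\right)} = - \frac{61991}{84 - -83} = - \frac{61991}{84 + 83} = - \frac{61991}{167}$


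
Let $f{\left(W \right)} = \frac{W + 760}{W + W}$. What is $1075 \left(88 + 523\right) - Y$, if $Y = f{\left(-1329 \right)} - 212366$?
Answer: $\frac{2310309109}{2658} \approx 8.6919 \cdot 10^{5}$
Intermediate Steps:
$f{\left(W \right)} = \frac{760 + W}{2 W}$
$Y = - \frac{564468259}{2658}$ ($Y = \frac{760 - 1329}{2 \left(-1329\right)} - 212366 = \frac{1}{2} \left(- \frac{1}{1329}\right) \left(-569\right) - 212366 = \frac{569}{2658} - 212366 = - \frac{564468259}{2658} \approx -2.1237 \cdot 10^{5}$)
$1075 \left(88 + 523\right) - Y = 1075 \left(88 + 523\right) - - \frac{564468259}{2658} = 1075 \cdot 611 + \frac{564468259}{2658} = 656825 + \frac{564468259}{2658} = \frac{2310309109}{2658}$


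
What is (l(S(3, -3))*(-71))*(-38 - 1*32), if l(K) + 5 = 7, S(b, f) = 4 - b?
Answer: 9940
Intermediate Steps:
l(K) = 2 (l(K) = -5 + 7 = 2)
(l(S(3, -3))*(-71))*(-38 - 1*32) = (2*(-71))*(-38 - 1*32) = -142*(-38 - 32) = -142*(-70) = 9940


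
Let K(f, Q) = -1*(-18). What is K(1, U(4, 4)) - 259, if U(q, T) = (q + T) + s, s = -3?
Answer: -241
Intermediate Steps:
U(q, T) = -3 + T + q (U(q, T) = (q + T) - 3 = (T + q) - 3 = -3 + T + q)
K(f, Q) = 18
K(1, U(4, 4)) - 259 = 18 - 259 = -241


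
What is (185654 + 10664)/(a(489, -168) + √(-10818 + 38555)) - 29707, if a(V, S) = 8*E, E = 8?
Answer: -714867539/23641 + 196318*√27737/23641 ≈ -28855.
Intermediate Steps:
a(V, S) = 64 (a(V, S) = 8*8 = 64)
(185654 + 10664)/(a(489, -168) + √(-10818 + 38555)) - 29707 = (185654 + 10664)/(64 + √(-10818 + 38555)) - 29707 = 196318/(64 + √27737) - 29707 = -29707 + 196318/(64 + √27737)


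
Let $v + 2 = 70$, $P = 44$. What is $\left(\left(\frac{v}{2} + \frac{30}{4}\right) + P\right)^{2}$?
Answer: $\frac{29241}{4} \approx 7310.3$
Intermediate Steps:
$v = 68$ ($v = -2 + 70 = 68$)
$\left(\left(\frac{v}{2} + \frac{30}{4}\right) + P\right)^{2} = \left(\left(\frac{68}{2} + \frac{30}{4}\right) + 44\right)^{2} = \left(\left(68 \cdot \frac{1}{2} + 30 \cdot \frac{1}{4}\right) + 44\right)^{2} = \left(\left(34 + \frac{15}{2}\right) + 44\right)^{2} = \left(\frac{83}{2} + 44\right)^{2} = \left(\frac{171}{2}\right)^{2} = \frac{29241}{4}$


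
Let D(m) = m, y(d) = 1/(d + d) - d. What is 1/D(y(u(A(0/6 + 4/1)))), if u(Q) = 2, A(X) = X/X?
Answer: -4/7 ≈ -0.57143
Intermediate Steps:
A(X) = 1
y(d) = 1/(2*d) - d
1/D(y(u(A(0/6 + 4/1)))) = 1/((1/2)/2 - 1*2) = 1/((1/2)*(1/2) - 2) = 1/(1/4 - 2) = 1/(-7/4) = -4/7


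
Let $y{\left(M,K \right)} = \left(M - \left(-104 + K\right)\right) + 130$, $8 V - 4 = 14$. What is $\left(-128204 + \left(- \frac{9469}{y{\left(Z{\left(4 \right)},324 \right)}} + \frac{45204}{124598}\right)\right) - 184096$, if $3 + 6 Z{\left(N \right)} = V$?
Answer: $- \frac{14023024351810}{44917579} \approx -3.1219 \cdot 10^{5}$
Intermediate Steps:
$V = \frac{9}{4}$ ($V = \frac{1}{2} + \frac{1}{8} \cdot 14 = \frac{1}{2} + \frac{7}{4} = \frac{9}{4} \approx 2.25$)
$Z{\left(N \right)} = - \frac{1}{8}$ ($Z{\left(N \right)} = - \frac{1}{2} + \frac{1}{6} \cdot \frac{9}{4} = - \frac{1}{2} + \frac{3}{8} = - \frac{1}{8}$)
$y{\left(M,K \right)} = 234 + M - K$ ($y{\left(M,K \right)} = \left(104 + M - K\right) + 130 = 234 + M - K$)
$\left(-128204 + \left(- \frac{9469}{y{\left(Z{\left(4 \right)},324 \right)}} + \frac{45204}{124598}\right)\right) - 184096 = \left(-128204 - \left(- \frac{22602}{62299} + \frac{9469}{234 - \frac{1}{8} - 324}\right)\right) - 184096 = \left(-128204 - \left(- \frac{22602}{62299} + \frac{9469}{- \frac{721}{8}}\right)\right) - 184096 = \left(-128204 + \left(\left(-9469\right) \left(- \frac{8}{721}\right) + \frac{22602}{62299}\right)\right) - 184096 = \left(-128204 + \left(\frac{75752}{721} + \frac{22602}{62299}\right)\right) - 184096 = \left(-128204 + \frac{4735569890}{44917579}\right) - 184096 = - \frac{5753877728226}{44917579} - 184096 = - \frac{14023024351810}{44917579}$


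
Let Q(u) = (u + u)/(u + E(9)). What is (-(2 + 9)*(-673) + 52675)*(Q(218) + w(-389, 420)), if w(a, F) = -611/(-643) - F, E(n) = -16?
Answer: -1626562285650/64943 ≈ -2.5046e+7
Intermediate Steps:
Q(u) = 2*u/(-16 + u) (Q(u) = (u + u)/(u - 16) = (2*u)/(-16 + u) = 2*u/(-16 + u))
w(a, F) = 611/643 - F (w(a, F) = -611*(-1/643) - F = 611/643 - F)
(-(2 + 9)*(-673) + 52675)*(Q(218) + w(-389, 420)) = (-(2 + 9)*(-673) + 52675)*(2*218/(-16 + 218) + (611/643 - 1*420)) = (-1*11*(-673) + 52675)*(2*218/202 + (611/643 - 420)) = (-11*(-673) + 52675)*(2*218*(1/202) - 269449/643) = (7403 + 52675)*(218/101 - 269449/643) = 60078*(-27074175/64943) = -1626562285650/64943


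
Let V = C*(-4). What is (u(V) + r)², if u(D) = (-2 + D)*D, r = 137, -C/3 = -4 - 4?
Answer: 91107025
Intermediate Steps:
C = 24 (C = -3*(-4 - 4) = -3*(-8) = 24)
V = -96 (V = 24*(-4) = -96)
u(D) = D*(-2 + D)
(u(V) + r)² = (-96*(-2 - 96) + 137)² = (-96*(-98) + 137)² = (9408 + 137)² = 9545² = 91107025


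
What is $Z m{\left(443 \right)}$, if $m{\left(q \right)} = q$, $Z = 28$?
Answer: $12404$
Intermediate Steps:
$Z m{\left(443 \right)} = 28 \cdot 443 = 12404$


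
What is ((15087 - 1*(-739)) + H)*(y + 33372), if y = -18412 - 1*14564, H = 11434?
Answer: 10794960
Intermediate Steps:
y = -32976 (y = -18412 - 14564 = -32976)
((15087 - 1*(-739)) + H)*(y + 33372) = ((15087 - 1*(-739)) + 11434)*(-32976 + 33372) = ((15087 + 739) + 11434)*396 = (15826 + 11434)*396 = 27260*396 = 10794960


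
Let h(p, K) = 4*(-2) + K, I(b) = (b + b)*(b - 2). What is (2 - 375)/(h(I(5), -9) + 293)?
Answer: -373/276 ≈ -1.3514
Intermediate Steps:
I(b) = 2*b*(-2 + b) (I(b) = (2*b)*(-2 + b) = 2*b*(-2 + b))
h(p, K) = -8 + K
(2 - 375)/(h(I(5), -9) + 293) = (2 - 375)/((-8 - 9) + 293) = -373/(-17 + 293) = -373/276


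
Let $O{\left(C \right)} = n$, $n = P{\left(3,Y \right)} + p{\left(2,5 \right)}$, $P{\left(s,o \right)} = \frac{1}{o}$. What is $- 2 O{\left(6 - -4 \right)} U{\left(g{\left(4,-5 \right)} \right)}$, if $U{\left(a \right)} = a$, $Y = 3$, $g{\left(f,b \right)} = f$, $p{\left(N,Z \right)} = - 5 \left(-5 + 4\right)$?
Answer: $- \frac{128}{3} \approx -42.667$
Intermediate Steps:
$p{\left(N,Z \right)} = 5$ ($p{\left(N,Z \right)} = \left(-5\right) \left(-1\right) = 5$)
$n = \frac{16}{3}$ ($n = \frac{1}{3} + 5 = \frac{16}{3} \approx 5.3333$)
$O{\left(C \right)} = \frac{16}{3}$
$- 2 O{\left(6 - -4 \right)} U{\left(g{\left(4,-5 \right)} \right)} = \left(-2\right) \frac{16}{3} \cdot 4 = \left(- \frac{32}{3}\right) 4 = - \frac{128}{3}$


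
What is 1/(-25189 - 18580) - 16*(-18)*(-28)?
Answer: -352953217/43769 ≈ -8064.0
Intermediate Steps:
1/(-25189 - 18580) - 16*(-18)*(-28) = 1/(-43769) + 288*(-28) = -1/43769 - 8064 = -352953217/43769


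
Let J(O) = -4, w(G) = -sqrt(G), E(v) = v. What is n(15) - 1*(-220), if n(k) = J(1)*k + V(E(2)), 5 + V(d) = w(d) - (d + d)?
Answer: 151 - sqrt(2) ≈ 149.59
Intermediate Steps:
V(d) = -5 - sqrt(d) - 2*d (V(d) = -5 + (-sqrt(d) - (d + d)) = -5 + (-sqrt(d) - 2*d) = -5 - sqrt(d) - 2*d)
n(k) = -9 - sqrt(2) - 4*k (n(k) = -4*k + (-5 - sqrt(2) - 2*2) = -4*k + (-5 - sqrt(2) - 4) = -4*k + (-9 - sqrt(2)) = -9 - sqrt(2) - 4*k)
n(15) - 1*(-220) = (-9 - sqrt(2) - 4*15) - 1*(-220) = (-9 - sqrt(2) - 60) + 220 = (-69 - sqrt(2)) + 220 = 151 - sqrt(2)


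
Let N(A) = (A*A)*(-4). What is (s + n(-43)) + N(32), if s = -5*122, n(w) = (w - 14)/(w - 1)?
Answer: -207007/44 ≈ -4704.7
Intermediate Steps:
n(w) = (-14 + w)/(-1 + w)
s = -610
N(A) = -4*A² (N(A) = A²*(-4) = -4*A²)
(s + n(-43)) + N(32) = (-610 + (-14 - 43)/(-1 - 43)) - 4*32² = (-610 - 57/(-44)) - 4*1024 = (-610 - 1/44*(-57)) - 4096 = (-610 + 57/44) - 4096 = -26783/44 - 4096 = -207007/44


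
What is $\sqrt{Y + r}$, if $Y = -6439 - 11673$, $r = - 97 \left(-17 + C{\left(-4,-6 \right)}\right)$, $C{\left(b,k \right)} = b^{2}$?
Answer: $i \sqrt{18015} \approx 134.22 i$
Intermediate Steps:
$r = 97$ ($r = - 97 \left(-17 + \left(-4\right)^{2}\right) = - 97 \left(-17 + 16\right) = \left(-97\right) \left(-1\right) = 97$)
$Y = -18112$
$\sqrt{Y + r} = \sqrt{-18112 + 97} = \sqrt{-18015} = i \sqrt{18015}$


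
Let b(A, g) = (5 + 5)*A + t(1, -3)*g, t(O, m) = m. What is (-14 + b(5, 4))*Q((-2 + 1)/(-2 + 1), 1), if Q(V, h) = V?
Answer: 24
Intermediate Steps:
b(A, g) = -3*g + 10*A (b(A, g) = (5 + 5)*A - 3*g = 10*A - 3*g = -3*g + 10*A)
(-14 + b(5, 4))*Q((-2 + 1)/(-2 + 1), 1) = (-14 + (-3*4 + 10*5))*((-2 + 1)/(-2 + 1)) = (-14 + (-12 + 50))*(-1/(-1)) = (-14 + 38)*(-1*(-1)) = 24*1 = 24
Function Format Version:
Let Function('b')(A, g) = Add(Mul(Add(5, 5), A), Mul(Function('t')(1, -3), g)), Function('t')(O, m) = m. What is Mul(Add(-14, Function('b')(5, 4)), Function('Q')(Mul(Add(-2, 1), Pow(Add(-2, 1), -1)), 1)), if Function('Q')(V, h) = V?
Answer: 24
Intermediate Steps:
Function('b')(A, g) = Add(Mul(-3, g), Mul(10, A)) (Function('b')(A, g) = Add(Mul(Add(5, 5), A), Mul(-3, g)) = Add(Mul(10, A), Mul(-3, g)) = Add(Mul(-3, g), Mul(10, A)))
Mul(Add(-14, Function('b')(5, 4)), Function('Q')(Mul(Add(-2, 1), Pow(Add(-2, 1), -1)), 1)) = Mul(Add(-14, Add(Mul(-3, 4), Mul(10, 5))), Mul(Add(-2, 1), Pow(Add(-2, 1), -1))) = Mul(Add(-14, Add(-12, 50)), Mul(-1, Pow(-1, -1))) = Mul(Add(-14, 38), Mul(-1, -1)) = Mul(24, 1) = 24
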